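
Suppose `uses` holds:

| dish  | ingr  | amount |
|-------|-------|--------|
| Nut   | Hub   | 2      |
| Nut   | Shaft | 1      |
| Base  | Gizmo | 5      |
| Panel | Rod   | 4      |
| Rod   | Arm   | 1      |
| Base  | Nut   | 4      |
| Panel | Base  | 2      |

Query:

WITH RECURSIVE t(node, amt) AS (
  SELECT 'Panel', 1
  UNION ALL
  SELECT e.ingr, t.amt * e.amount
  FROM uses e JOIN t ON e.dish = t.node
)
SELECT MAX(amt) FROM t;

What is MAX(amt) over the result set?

16

Base: (Panel, amt=1).
Iteration 1: components of {Panel} -> Base = 1*2 = 2, Rod = 1*4 = 4.
Iteration 2: components of {Base,Rod} -> Arm = 4*1 = 4, Gizmo = 2*5 = 10, Nut = 2*4 = 8.
Iteration 3: components of {Arm,Gizmo,Nut} -> Hub = 8*2 = 16, Shaft = 8*1 = 8.
Iteration 4: no further components; recursion stops.
amt values: 1, 4, 2, 4, 10, 8, 16, 8; the maximum is 16.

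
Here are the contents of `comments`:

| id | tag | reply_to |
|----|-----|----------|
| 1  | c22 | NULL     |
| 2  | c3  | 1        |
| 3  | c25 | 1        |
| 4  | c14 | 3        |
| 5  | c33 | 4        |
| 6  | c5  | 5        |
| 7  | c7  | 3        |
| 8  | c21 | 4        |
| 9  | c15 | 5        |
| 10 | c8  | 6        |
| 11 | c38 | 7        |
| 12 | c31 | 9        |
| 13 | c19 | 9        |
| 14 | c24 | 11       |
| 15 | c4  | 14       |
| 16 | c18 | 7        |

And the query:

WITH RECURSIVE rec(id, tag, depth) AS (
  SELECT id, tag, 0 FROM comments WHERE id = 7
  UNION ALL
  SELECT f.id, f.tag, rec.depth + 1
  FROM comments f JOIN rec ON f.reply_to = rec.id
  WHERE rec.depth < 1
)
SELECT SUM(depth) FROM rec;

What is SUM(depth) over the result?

Base: id=7 (c7) at depth 0.
Iteration 1: rows with reply_to in {7} -> c38 (id 11, depth 1), c18 (id 16, depth 1).
Iteration 2: depth < 1 fails for all current rows; recursion stops.
SUM(depth) = 0 + 1 + 1 = 2.

2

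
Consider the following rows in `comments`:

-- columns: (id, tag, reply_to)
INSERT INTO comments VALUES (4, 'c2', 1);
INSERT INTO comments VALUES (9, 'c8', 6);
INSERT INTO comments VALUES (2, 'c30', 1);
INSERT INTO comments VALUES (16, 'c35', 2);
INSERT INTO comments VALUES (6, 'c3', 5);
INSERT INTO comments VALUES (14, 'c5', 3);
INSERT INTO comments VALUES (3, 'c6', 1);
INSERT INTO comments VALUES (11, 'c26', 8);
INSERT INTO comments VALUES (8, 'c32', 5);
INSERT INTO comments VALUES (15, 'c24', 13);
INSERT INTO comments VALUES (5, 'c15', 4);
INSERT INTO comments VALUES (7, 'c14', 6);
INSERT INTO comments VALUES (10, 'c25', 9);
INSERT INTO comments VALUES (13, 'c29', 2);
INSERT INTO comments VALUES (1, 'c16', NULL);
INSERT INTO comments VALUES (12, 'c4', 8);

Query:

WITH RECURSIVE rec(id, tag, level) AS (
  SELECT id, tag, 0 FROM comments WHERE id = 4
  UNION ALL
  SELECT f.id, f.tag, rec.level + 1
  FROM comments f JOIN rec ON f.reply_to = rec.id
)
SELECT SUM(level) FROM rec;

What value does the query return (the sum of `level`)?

21

Base: id=4 (c2) at level 0.
Iteration 1: rows with reply_to in {4} -> c15 (id 5, level 1).
Iteration 2: rows with reply_to in {5} -> c3 (id 6, level 2), c32 (id 8, level 2).
Iteration 3: rows with reply_to in {6,8} -> c14 (id 7, level 3), c8 (id 9, level 3), c26 (id 11, level 3), c4 (id 12, level 3).
Iteration 4: rows with reply_to in {7,9,11,12} -> c25 (id 10, level 4).
Iteration 5: no rows with reply_to in {10}; recursion stops.
SUM(level) = 0 + 1 + 2 + 2 + 3 + 3 + 3 + 3 + 4 = 21.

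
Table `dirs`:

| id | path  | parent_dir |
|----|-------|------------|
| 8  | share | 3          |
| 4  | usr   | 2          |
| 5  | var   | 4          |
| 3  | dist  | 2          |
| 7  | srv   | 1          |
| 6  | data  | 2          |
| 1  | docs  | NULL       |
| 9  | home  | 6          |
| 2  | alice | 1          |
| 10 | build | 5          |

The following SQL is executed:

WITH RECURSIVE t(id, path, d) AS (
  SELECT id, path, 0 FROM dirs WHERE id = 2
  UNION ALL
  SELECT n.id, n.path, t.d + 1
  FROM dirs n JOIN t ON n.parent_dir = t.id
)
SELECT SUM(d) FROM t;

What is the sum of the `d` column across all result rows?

12

Base: id=2 (alice) at d 0.
Iteration 1: rows with parent_dir in {2} -> dist (id 3, d 1), usr (id 4, d 1), data (id 6, d 1).
Iteration 2: rows with parent_dir in {3,4,6} -> var (id 5, d 2), share (id 8, d 2), home (id 9, d 2).
Iteration 3: rows with parent_dir in {5,8,9} -> build (id 10, d 3).
Iteration 4: no rows with parent_dir in {10}; recursion stops.
SUM(d) = 0 + 1 + 1 + 1 + 2 + 2 + 2 + 3 = 12.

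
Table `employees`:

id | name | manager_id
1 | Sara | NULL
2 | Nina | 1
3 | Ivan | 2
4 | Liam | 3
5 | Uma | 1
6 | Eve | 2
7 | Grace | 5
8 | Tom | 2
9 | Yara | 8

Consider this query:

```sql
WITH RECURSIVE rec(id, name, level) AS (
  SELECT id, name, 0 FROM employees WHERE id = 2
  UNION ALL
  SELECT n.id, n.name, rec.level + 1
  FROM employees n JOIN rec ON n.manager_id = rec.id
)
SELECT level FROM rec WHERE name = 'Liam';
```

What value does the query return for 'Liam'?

2

Base: id=2 (Nina) at level 0.
Iteration 1: rows with manager_id in {2} -> Ivan (id 3, level 1), Eve (id 6, level 1), Tom (id 8, level 1).
Iteration 2: rows with manager_id in {3,6,8} -> Liam (id 4, level 2), Yara (id 9, level 2).
Iteration 3: no rows with manager_id in {4,9}; recursion stops.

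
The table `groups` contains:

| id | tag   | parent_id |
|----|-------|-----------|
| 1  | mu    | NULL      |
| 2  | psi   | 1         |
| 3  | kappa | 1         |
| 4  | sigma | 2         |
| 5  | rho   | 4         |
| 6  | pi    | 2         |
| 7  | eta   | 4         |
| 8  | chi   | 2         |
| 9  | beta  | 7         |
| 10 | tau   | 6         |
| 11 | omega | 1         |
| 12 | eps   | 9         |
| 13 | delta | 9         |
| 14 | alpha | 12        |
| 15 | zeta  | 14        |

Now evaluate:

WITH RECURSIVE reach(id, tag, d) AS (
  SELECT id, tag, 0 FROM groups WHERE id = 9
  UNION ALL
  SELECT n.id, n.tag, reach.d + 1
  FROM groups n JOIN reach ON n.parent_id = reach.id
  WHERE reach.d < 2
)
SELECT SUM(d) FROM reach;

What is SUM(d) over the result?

Base: id=9 (beta) at d 0.
Iteration 1: rows with parent_id in {9} -> eps (id 12, d 1), delta (id 13, d 1).
Iteration 2: rows with parent_id in {12,13} -> alpha (id 14, d 2).
Iteration 3: d < 2 fails for all current rows; recursion stops.
SUM(d) = 0 + 1 + 1 + 2 = 4.

4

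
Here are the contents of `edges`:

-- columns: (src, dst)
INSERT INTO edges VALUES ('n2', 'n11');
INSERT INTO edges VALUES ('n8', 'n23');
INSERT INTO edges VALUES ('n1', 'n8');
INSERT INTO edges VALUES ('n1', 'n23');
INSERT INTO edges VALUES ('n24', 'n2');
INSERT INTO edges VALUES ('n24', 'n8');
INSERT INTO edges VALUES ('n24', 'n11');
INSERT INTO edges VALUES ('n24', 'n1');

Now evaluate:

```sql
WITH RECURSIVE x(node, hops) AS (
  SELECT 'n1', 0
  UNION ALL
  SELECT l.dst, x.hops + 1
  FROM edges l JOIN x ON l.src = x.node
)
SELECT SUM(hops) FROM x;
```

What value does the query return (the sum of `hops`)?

4

Base: (n1, hops=0).
Iteration 1: edges from {n1} -> (n23, hops=1), (n8, hops=1).
Iteration 2: edges from {n23,n8} -> (n23, hops=2).
Iteration 3: no outgoing edges from {n23}; recursion stops.
SUM(hops) = 0 + 1 + 1 + 2 = 4.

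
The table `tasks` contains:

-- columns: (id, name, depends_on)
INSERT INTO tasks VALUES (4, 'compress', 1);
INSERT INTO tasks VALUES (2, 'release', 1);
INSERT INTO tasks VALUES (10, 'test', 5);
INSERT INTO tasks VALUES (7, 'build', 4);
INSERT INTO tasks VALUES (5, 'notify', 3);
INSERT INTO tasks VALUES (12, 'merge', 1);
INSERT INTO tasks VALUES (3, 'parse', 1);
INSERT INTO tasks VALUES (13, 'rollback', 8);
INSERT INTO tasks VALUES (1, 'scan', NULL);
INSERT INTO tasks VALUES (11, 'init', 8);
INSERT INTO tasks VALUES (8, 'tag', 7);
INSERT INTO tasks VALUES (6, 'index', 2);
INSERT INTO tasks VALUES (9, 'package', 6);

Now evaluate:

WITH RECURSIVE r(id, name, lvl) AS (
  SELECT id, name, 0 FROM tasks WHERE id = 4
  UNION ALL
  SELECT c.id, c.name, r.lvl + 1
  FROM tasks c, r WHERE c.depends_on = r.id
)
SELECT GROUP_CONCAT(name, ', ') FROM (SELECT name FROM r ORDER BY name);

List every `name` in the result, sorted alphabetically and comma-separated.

build, compress, init, rollback, tag

Base: id=4 (compress) at lvl 0.
Iteration 1: rows with depends_on in {4} -> build (id 7, lvl 1).
Iteration 2: rows with depends_on in {7} -> tag (id 8, lvl 2).
Iteration 3: rows with depends_on in {8} -> init (id 11, lvl 3), rollback (id 13, lvl 3).
Iteration 4: no rows with depends_on in {11,13}; recursion stops.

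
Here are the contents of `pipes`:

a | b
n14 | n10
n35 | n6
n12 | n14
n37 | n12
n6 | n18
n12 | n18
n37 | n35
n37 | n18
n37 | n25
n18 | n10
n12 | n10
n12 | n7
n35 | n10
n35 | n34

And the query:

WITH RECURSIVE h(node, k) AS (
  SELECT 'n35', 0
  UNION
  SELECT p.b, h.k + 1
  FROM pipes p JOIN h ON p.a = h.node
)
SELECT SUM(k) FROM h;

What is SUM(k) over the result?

8

Base: (n35, k=0).
Iteration 1: edges from {n35} -> (n10, k=1), (n34, k=1), (n6, k=1).
Iteration 2: edges from {n10,n34,n6} -> (n18, k=2).
Iteration 3: edges from {n18} -> (n10, k=3).
Iteration 4: no outgoing edges from {n10}; recursion stops.
SUM(k) = 0 + 1 + 1 + 1 + 2 + 3 = 8.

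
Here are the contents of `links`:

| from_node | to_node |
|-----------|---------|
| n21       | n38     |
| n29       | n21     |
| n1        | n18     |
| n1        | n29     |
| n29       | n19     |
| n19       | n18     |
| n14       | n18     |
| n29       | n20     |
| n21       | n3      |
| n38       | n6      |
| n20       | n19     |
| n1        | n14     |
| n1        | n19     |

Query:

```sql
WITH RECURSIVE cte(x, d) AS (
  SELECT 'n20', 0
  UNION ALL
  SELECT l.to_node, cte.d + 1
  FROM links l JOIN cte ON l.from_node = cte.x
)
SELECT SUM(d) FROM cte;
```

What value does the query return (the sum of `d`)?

Base: (n20, d=0).
Iteration 1: edges from {n20} -> (n19, d=1).
Iteration 2: edges from {n19} -> (n18, d=2).
Iteration 3: no outgoing edges from {n18}; recursion stops.
SUM(d) = 0 + 1 + 2 = 3.

3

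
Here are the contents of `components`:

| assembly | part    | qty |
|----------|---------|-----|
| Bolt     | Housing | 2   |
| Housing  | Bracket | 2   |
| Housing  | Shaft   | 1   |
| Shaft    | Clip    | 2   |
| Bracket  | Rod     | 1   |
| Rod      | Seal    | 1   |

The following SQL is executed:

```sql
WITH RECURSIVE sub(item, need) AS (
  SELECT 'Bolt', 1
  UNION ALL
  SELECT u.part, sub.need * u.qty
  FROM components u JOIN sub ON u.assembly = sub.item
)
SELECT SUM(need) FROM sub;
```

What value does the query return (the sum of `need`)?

Base: (Bolt, need=1).
Iteration 1: components of {Bolt} -> Housing = 1*2 = 2.
Iteration 2: components of {Housing} -> Bracket = 2*2 = 4, Shaft = 2*1 = 2.
Iteration 3: components of {Bracket,Shaft} -> Clip = 2*2 = 4, Rod = 4*1 = 4.
Iteration 4: components of {Clip,Rod} -> Seal = 4*1 = 4.
Iteration 5: no further components; recursion stops.
SUM(need) = 1 + 2 + 4 + 2 + 4 + 4 + 4 = 21.

21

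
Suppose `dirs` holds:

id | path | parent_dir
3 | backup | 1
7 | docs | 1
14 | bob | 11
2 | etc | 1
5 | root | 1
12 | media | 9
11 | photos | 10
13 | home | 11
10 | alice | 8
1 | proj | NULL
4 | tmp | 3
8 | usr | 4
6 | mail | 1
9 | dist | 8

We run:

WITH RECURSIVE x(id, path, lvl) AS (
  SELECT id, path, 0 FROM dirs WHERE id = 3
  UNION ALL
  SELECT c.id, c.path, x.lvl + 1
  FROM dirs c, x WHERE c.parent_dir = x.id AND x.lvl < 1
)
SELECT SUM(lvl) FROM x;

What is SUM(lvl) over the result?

1

Base: id=3 (backup) at lvl 0.
Iteration 1: rows with parent_dir in {3} -> tmp (id 4, lvl 1).
Iteration 2: lvl < 1 fails for all current rows; recursion stops.
SUM(lvl) = 0 + 1 = 1.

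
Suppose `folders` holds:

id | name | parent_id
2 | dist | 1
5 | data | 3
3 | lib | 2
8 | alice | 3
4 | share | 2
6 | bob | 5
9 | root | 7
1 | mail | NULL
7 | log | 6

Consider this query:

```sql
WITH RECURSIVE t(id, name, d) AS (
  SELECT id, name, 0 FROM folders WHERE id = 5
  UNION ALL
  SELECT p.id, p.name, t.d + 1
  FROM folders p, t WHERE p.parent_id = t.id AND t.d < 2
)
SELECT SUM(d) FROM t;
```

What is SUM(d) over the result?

Base: id=5 (data) at d 0.
Iteration 1: rows with parent_id in {5} -> bob (id 6, d 1).
Iteration 2: rows with parent_id in {6} -> log (id 7, d 2).
Iteration 3: d < 2 fails for all current rows; recursion stops.
SUM(d) = 0 + 1 + 2 = 3.

3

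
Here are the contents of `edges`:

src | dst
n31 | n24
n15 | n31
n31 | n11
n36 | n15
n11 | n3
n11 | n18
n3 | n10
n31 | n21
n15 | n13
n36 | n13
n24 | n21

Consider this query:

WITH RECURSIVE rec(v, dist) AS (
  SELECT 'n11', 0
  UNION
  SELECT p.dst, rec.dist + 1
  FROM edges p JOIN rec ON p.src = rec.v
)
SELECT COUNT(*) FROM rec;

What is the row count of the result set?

Base: (n11, dist=0).
Iteration 1: edges from {n11} -> (n18, dist=1), (n3, dist=1).
Iteration 2: edges from {n18,n3} -> (n10, dist=2).
Iteration 3: no outgoing edges from {n10}; recursion stops.
Total rows emitted: 4.

4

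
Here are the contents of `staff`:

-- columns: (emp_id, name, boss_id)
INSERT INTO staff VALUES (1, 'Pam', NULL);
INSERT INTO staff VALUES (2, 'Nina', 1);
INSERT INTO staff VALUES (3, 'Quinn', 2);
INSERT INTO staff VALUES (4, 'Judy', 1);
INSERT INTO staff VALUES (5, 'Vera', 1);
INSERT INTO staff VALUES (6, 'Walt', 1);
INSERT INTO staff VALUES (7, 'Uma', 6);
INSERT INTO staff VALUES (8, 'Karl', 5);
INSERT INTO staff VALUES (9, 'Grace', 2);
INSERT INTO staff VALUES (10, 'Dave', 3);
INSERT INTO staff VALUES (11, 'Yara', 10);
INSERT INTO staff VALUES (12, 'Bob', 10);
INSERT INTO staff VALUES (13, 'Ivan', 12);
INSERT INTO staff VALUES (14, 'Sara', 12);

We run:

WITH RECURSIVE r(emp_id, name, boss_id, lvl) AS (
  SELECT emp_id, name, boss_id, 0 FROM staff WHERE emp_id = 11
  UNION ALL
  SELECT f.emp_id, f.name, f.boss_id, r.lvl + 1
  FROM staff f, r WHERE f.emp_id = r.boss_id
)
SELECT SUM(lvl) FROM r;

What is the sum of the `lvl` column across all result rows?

10

Base: emp_id=11 (Yara), boss_id=10, lvl 0.
Iteration 1: join on emp_id=10 -> Dave (id 10, boss_id=3, lvl 1).
Iteration 2: join on emp_id=3 -> Quinn (id 3, boss_id=2, lvl 2).
Iteration 3: join on emp_id=2 -> Nina (id 2, boss_id=1, lvl 3).
Iteration 4: join on emp_id=1 -> Pam (id 1, boss_id=NULL, lvl 4).
Iteration 5: boss_id is NULL; no match; recursion stops.
SUM(lvl) = 0 + 1 + 2 + 3 + 4 = 10.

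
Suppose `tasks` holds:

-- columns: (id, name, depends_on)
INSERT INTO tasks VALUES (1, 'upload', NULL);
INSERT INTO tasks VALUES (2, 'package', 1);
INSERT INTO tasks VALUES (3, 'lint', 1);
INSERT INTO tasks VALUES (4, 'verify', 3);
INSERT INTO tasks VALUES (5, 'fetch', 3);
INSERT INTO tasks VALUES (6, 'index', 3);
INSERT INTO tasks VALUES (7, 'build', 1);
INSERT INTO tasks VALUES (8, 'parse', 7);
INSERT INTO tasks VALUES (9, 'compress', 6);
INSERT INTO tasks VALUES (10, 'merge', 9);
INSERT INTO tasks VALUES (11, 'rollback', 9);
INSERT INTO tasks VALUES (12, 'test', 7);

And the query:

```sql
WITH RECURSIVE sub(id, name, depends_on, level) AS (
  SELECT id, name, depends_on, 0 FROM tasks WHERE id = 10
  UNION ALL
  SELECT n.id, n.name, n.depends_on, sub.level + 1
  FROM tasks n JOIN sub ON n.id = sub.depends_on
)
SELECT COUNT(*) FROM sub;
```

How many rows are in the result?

5

Base: id=10 (merge), depends_on=9, level 0.
Iteration 1: join on id=9 -> compress (id 9, depends_on=6, level 1).
Iteration 2: join on id=6 -> index (id 6, depends_on=3, level 2).
Iteration 3: join on id=3 -> lint (id 3, depends_on=1, level 3).
Iteration 4: join on id=1 -> upload (id 1, depends_on=NULL, level 4).
Iteration 5: depends_on is NULL; no match; recursion stops.
Total rows emitted: 5.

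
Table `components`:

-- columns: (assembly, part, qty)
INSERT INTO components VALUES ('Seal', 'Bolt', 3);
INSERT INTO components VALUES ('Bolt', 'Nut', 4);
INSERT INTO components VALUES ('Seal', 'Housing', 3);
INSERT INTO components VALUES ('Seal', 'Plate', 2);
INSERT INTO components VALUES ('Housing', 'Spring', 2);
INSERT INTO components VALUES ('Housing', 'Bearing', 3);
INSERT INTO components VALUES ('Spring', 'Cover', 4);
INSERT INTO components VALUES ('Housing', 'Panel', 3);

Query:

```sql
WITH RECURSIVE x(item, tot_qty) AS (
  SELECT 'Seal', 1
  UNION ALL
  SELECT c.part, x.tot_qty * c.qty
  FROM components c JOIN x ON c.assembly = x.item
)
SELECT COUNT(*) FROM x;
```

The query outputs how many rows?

9

Base: (Seal, tot_qty=1).
Iteration 1: components of {Seal} -> Bolt = 1*3 = 3, Housing = 1*3 = 3, Plate = 1*2 = 2.
Iteration 2: components of {Bolt,Housing,Plate} -> Bearing = 3*3 = 9, Nut = 3*4 = 12, Panel = 3*3 = 9, Spring = 3*2 = 6.
Iteration 3: components of {Bearing,Nut,Panel,Spring} -> Cover = 6*4 = 24.
Iteration 4: no further components; recursion stops.
Total rows emitted: 9.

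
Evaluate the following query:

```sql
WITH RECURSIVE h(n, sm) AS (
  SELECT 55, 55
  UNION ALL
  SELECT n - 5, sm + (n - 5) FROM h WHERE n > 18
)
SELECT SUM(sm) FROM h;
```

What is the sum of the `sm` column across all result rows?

Base: n=55, sm=55.
Iteration 1: 55 > 18 holds -> n = 55 - 5 = 50, sm = 55 + 50 = 105.
Iteration 2: 50 > 18 holds -> n = 50 - 5 = 45, sm = 105 + 45 = 150.
Iteration 3: 45 > 18 holds -> n = 45 - 5 = 40, sm = 150 + 40 = 190.
Iteration 4: 40 > 18 holds -> n = 40 - 5 = 35, sm = 190 + 35 = 225.
Iteration 5: 35 > 18 holds -> n = 35 - 5 = 30, sm = 225 + 30 = 255.
Iteration 6: 30 > 18 holds -> n = 30 - 5 = 25, sm = 255 + 25 = 280.
Iteration 7: 25 > 18 holds -> n = 25 - 5 = 20, sm = 280 + 20 = 300.
Iteration 8: 20 > 18 holds -> n = 20 - 5 = 15, sm = 300 + 15 = 315.
Iteration 9: 15 > 18 fails; recursion stops.
SUM(sm) = 55 + 105 + 150 + 190 + 225 + 255 + 280 + 300 + 315 = 1875.

1875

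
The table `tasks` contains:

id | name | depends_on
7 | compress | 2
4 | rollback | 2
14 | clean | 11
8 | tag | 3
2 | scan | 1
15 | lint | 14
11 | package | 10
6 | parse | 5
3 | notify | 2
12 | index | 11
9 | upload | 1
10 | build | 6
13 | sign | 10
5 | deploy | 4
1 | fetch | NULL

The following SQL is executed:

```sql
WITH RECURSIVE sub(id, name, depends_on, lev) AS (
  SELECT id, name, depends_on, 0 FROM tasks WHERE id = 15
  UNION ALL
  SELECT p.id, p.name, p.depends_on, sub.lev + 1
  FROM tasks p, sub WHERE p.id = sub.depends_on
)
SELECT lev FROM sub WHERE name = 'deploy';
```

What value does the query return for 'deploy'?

Base: id=15 (lint), depends_on=14, lev 0.
Iteration 1: join on id=14 -> clean (id 14, depends_on=11, lev 1).
Iteration 2: join on id=11 -> package (id 11, depends_on=10, lev 2).
Iteration 3: join on id=10 -> build (id 10, depends_on=6, lev 3).
Iteration 4: join on id=6 -> parse (id 6, depends_on=5, lev 4).
Iteration 5: join on id=5 -> deploy (id 5, depends_on=4, lev 5).
Iteration 6: join on id=4 -> rollback (id 4, depends_on=2, lev 6).
Iteration 7: join on id=2 -> scan (id 2, depends_on=1, lev 7).
Iteration 8: join on id=1 -> fetch (id 1, depends_on=NULL, lev 8).
Iteration 9: depends_on is NULL; no match; recursion stops.

5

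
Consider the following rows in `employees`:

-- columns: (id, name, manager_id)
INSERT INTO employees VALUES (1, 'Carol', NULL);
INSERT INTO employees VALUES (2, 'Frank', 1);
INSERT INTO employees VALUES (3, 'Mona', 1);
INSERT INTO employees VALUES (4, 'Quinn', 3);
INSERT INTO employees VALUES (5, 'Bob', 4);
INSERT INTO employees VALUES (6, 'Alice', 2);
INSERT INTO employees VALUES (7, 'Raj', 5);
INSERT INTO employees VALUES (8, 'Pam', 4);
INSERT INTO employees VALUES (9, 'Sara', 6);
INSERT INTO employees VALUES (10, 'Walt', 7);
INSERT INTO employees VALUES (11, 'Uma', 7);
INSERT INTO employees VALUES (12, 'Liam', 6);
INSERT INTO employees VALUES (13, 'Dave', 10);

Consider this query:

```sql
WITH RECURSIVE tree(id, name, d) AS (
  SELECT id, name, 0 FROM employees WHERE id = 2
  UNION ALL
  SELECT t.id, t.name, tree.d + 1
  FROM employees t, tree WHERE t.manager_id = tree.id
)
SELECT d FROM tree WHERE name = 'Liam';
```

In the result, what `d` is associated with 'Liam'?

Base: id=2 (Frank) at d 0.
Iteration 1: rows with manager_id in {2} -> Alice (id 6, d 1).
Iteration 2: rows with manager_id in {6} -> Sara (id 9, d 2), Liam (id 12, d 2).
Iteration 3: no rows with manager_id in {9,12}; recursion stops.

2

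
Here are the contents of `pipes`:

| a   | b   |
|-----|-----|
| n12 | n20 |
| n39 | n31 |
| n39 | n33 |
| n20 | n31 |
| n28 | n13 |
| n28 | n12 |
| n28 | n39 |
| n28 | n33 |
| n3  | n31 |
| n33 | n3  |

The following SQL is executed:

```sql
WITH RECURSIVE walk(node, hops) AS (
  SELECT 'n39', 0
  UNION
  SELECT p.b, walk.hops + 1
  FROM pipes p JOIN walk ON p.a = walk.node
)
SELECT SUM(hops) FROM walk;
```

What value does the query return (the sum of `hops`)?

Base: (n39, hops=0).
Iteration 1: edges from {n39} -> (n31, hops=1), (n33, hops=1).
Iteration 2: edges from {n31,n33} -> (n3, hops=2).
Iteration 3: edges from {n3} -> (n31, hops=3).
Iteration 4: no outgoing edges from {n31}; recursion stops.
SUM(hops) = 0 + 1 + 1 + 2 + 3 = 7.

7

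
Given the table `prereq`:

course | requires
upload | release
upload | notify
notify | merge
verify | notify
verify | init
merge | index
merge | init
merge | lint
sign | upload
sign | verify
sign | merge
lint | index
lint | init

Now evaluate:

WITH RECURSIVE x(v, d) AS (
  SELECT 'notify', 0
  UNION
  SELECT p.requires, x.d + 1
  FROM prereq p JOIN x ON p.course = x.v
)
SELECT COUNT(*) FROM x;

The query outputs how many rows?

Base: (notify, d=0).
Iteration 1: edges from {notify} -> (merge, d=1).
Iteration 2: edges from {merge} -> (index, d=2), (init, d=2), (lint, d=2).
Iteration 3: edges from {index,init,lint} -> (index, d=3), (init, d=3).
Iteration 4: no outgoing edges from {index,init}; recursion stops.
Total rows emitted: 7.

7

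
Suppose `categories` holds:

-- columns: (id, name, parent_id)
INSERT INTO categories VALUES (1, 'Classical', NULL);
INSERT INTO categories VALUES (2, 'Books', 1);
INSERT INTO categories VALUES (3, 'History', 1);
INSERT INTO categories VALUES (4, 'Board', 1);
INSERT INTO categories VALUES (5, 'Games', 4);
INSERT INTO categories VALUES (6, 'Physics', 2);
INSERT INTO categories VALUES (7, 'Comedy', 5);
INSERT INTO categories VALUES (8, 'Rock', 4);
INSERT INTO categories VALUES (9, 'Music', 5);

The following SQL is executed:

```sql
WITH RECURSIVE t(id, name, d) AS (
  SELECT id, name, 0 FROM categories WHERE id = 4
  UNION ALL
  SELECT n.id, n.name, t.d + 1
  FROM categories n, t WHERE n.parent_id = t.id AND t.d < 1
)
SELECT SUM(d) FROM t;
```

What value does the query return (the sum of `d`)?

Base: id=4 (Board) at d 0.
Iteration 1: rows with parent_id in {4} -> Games (id 5, d 1), Rock (id 8, d 1).
Iteration 2: d < 1 fails for all current rows; recursion stops.
SUM(d) = 0 + 1 + 1 = 2.

2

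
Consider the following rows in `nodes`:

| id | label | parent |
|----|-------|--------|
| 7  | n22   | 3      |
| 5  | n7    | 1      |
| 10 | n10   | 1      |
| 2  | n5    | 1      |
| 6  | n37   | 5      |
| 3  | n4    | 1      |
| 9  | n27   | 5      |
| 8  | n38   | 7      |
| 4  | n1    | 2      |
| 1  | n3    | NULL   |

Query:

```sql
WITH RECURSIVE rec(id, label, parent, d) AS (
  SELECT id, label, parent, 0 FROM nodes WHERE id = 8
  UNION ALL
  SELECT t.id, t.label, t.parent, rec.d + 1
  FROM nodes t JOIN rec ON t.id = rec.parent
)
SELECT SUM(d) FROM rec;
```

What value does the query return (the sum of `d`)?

Base: id=8 (n38), parent=7, d 0.
Iteration 1: join on id=7 -> n22 (id 7, parent=3, d 1).
Iteration 2: join on id=3 -> n4 (id 3, parent=1, d 2).
Iteration 3: join on id=1 -> n3 (id 1, parent=NULL, d 3).
Iteration 4: parent is NULL; no match; recursion stops.
SUM(d) = 0 + 1 + 2 + 3 = 6.

6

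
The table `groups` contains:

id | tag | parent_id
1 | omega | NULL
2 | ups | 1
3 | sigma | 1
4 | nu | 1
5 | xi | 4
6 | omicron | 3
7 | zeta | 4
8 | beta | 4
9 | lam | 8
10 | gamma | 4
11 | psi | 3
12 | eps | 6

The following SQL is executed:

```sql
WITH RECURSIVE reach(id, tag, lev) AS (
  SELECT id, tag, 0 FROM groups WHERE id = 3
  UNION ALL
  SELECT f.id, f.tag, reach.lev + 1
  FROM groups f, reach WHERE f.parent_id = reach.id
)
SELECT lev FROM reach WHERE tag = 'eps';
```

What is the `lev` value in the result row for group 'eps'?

Base: id=3 (sigma) at lev 0.
Iteration 1: rows with parent_id in {3} -> omicron (id 6, lev 1), psi (id 11, lev 1).
Iteration 2: rows with parent_id in {6,11} -> eps (id 12, lev 2).
Iteration 3: no rows with parent_id in {12}; recursion stops.

2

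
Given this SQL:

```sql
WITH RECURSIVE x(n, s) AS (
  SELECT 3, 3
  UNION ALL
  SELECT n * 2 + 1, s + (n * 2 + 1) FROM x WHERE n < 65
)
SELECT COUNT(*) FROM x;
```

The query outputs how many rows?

6

Base: n=3, s=3.
Iteration 1: 3 < 65 holds -> n = 3 * 2 + 1 = 7, s = 3 + 7 = 10.
Iteration 2: 7 < 65 holds -> n = 7 * 2 + 1 = 15, s = 10 + 15 = 25.
Iteration 3: 15 < 65 holds -> n = 15 * 2 + 1 = 31, s = 25 + 31 = 56.
Iteration 4: 31 < 65 holds -> n = 31 * 2 + 1 = 63, s = 56 + 63 = 119.
Iteration 5: 63 < 65 holds -> n = 63 * 2 + 1 = 127, s = 119 + 127 = 246.
Iteration 6: 127 < 65 fails; recursion stops.
Total rows emitted: 6.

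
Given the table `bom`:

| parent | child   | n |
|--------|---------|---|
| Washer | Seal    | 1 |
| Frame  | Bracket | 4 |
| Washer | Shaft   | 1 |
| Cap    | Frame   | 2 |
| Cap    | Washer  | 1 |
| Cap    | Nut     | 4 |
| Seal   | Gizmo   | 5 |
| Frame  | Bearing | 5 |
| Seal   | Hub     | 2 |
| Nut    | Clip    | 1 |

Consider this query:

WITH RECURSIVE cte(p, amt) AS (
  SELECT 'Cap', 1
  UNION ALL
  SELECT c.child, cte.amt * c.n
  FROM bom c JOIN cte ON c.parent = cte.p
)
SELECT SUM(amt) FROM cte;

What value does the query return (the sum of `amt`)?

Base: (Cap, amt=1).
Iteration 1: components of {Cap} -> Frame = 1*2 = 2, Nut = 1*4 = 4, Washer = 1*1 = 1.
Iteration 2: components of {Frame,Nut,Washer} -> Bearing = 2*5 = 10, Bracket = 2*4 = 8, Clip = 4*1 = 4, Seal = 1*1 = 1, Shaft = 1*1 = 1.
Iteration 3: components of {Bearing,Bracket,Clip,Seal,Shaft} -> Gizmo = 1*5 = 5, Hub = 1*2 = 2.
Iteration 4: no further components; recursion stops.
SUM(amt) = 1 + 2 + 1 + 4 + 8 + 10 + 1 + 1 + 4 + 5 + 2 = 39.

39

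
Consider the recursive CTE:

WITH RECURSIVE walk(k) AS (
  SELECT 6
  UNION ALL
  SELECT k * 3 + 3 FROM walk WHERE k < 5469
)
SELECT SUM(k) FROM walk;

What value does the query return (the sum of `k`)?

Base: k=6.
Iteration 1: 6 < 5469 holds -> k = 6 * 3 + 3 = 21.
Iteration 2: 21 < 5469 holds -> k = 21 * 3 + 3 = 66.
Iteration 3: 66 < 5469 holds -> k = 66 * 3 + 3 = 201.
Iteration 4: 201 < 5469 holds -> k = 201 * 3 + 3 = 606.
Iteration 5: 606 < 5469 holds -> k = 606 * 3 + 3 = 1821.
Iteration 6: 1821 < 5469 holds -> k = 1821 * 3 + 3 = 5466.
Iteration 7: 5466 < 5469 holds -> k = 5466 * 3 + 3 = 16401.
Iteration 8: 16401 < 5469 fails; recursion stops.
SUM(k) = 6 + 21 + 66 + 201 + 606 + 1821 + 5466 + 16401 = 24588.

24588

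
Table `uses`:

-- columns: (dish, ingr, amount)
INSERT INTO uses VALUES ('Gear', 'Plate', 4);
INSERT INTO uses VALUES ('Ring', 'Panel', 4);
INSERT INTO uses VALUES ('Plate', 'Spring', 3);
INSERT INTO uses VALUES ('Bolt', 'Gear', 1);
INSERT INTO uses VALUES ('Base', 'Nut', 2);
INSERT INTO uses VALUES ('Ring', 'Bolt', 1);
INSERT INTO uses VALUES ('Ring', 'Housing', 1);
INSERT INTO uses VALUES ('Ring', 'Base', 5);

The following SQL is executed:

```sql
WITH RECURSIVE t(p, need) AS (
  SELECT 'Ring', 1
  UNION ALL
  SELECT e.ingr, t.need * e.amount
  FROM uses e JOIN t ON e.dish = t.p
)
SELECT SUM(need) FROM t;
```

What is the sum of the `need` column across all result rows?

39

Base: (Ring, need=1).
Iteration 1: components of {Ring} -> Base = 1*5 = 5, Bolt = 1*1 = 1, Housing = 1*1 = 1, Panel = 1*4 = 4.
Iteration 2: components of {Base,Bolt,Housing,Panel} -> Gear = 1*1 = 1, Nut = 5*2 = 10.
Iteration 3: components of {Gear,Nut} -> Plate = 1*4 = 4.
Iteration 4: components of {Plate} -> Spring = 4*3 = 12.
Iteration 5: no further components; recursion stops.
SUM(need) = 1 + 1 + 1 + 5 + 4 + 1 + 10 + 4 + 12 = 39.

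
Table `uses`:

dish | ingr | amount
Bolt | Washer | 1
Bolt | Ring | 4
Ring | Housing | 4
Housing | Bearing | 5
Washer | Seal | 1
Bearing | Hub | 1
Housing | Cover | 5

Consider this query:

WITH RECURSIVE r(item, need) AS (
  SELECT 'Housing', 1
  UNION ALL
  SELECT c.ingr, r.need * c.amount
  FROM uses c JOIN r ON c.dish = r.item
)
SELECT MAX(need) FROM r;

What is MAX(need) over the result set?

Base: (Housing, need=1).
Iteration 1: components of {Housing} -> Bearing = 1*5 = 5, Cover = 1*5 = 5.
Iteration 2: components of {Bearing,Cover} -> Hub = 5*1 = 5.
Iteration 3: no further components; recursion stops.
need values: 1, 5, 5, 5; the maximum is 5.

5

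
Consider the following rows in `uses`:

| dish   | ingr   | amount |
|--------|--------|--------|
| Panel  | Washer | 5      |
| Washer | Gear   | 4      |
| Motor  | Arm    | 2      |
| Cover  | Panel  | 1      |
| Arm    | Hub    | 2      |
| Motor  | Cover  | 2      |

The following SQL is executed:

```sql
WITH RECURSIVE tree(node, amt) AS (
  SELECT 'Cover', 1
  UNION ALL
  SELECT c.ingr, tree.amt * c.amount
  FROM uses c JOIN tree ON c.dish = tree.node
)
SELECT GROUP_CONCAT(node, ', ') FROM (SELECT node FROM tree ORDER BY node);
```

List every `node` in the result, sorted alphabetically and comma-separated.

Cover, Gear, Panel, Washer

Base: (Cover, amt=1).
Iteration 1: components of {Cover} -> Panel = 1*1 = 1.
Iteration 2: components of {Panel} -> Washer = 1*5 = 5.
Iteration 3: components of {Washer} -> Gear = 5*4 = 20.
Iteration 4: no further components; recursion stops.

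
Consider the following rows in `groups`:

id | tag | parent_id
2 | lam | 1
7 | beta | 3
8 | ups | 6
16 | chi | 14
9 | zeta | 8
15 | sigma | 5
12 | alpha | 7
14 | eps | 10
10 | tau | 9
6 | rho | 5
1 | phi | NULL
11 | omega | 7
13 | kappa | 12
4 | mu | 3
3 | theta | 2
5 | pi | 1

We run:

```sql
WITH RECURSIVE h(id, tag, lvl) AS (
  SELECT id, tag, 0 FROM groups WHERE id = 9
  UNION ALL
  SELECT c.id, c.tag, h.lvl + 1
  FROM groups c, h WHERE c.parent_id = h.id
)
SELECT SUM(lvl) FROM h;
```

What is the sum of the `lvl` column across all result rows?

6

Base: id=9 (zeta) at lvl 0.
Iteration 1: rows with parent_id in {9} -> tau (id 10, lvl 1).
Iteration 2: rows with parent_id in {10} -> eps (id 14, lvl 2).
Iteration 3: rows with parent_id in {14} -> chi (id 16, lvl 3).
Iteration 4: no rows with parent_id in {16}; recursion stops.
SUM(lvl) = 0 + 1 + 2 + 3 = 6.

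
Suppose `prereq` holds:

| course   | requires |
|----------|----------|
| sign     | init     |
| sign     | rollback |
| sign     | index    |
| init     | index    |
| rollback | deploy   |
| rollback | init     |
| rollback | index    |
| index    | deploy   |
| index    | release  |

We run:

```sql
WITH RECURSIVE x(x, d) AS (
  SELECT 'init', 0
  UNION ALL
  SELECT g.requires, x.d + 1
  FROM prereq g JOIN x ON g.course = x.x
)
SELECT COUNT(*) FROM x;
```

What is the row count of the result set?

Base: (init, d=0).
Iteration 1: edges from {init} -> (index, d=1).
Iteration 2: edges from {index} -> (deploy, d=2), (release, d=2).
Iteration 3: no outgoing edges from {deploy,release}; recursion stops.
Total rows emitted: 4.

4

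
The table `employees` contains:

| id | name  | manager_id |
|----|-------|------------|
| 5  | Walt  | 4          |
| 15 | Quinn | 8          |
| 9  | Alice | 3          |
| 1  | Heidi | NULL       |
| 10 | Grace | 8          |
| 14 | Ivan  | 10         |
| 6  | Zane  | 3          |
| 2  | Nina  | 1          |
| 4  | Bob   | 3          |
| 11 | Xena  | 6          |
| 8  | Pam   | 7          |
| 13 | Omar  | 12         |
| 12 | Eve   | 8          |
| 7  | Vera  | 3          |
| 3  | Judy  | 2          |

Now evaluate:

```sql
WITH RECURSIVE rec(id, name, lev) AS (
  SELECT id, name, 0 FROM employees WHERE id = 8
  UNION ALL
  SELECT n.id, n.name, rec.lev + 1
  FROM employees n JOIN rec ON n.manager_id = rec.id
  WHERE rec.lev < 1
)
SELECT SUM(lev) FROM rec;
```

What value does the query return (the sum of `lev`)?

3

Base: id=8 (Pam) at lev 0.
Iteration 1: rows with manager_id in {8} -> Grace (id 10, lev 1), Eve (id 12, lev 1), Quinn (id 15, lev 1).
Iteration 2: lev < 1 fails for all current rows; recursion stops.
SUM(lev) = 0 + 1 + 1 + 1 = 3.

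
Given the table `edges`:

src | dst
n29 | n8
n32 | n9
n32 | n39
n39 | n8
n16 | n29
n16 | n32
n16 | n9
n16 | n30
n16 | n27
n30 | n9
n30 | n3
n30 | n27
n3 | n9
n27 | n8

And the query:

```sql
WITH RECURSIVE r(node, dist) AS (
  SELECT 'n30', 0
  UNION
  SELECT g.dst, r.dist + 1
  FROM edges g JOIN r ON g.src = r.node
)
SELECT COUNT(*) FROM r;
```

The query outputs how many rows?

6

Base: (n30, dist=0).
Iteration 1: edges from {n30} -> (n27, dist=1), (n3, dist=1), (n9, dist=1).
Iteration 2: edges from {n27,n3,n9} -> (n8, dist=2), (n9, dist=2).
Iteration 3: no outgoing edges from {n8,n9}; recursion stops.
Total rows emitted: 6.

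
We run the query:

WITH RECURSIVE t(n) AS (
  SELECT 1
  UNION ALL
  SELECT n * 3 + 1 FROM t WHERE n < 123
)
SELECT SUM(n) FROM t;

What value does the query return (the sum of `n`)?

Base: n=1.
Iteration 1: 1 < 123 holds -> n = 1 * 3 + 1 = 4.
Iteration 2: 4 < 123 holds -> n = 4 * 3 + 1 = 13.
Iteration 3: 13 < 123 holds -> n = 13 * 3 + 1 = 40.
Iteration 4: 40 < 123 holds -> n = 40 * 3 + 1 = 121.
Iteration 5: 121 < 123 holds -> n = 121 * 3 + 1 = 364.
Iteration 6: 364 < 123 fails; recursion stops.
SUM(n) = 1 + 4 + 13 + 40 + 121 + 364 = 543.

543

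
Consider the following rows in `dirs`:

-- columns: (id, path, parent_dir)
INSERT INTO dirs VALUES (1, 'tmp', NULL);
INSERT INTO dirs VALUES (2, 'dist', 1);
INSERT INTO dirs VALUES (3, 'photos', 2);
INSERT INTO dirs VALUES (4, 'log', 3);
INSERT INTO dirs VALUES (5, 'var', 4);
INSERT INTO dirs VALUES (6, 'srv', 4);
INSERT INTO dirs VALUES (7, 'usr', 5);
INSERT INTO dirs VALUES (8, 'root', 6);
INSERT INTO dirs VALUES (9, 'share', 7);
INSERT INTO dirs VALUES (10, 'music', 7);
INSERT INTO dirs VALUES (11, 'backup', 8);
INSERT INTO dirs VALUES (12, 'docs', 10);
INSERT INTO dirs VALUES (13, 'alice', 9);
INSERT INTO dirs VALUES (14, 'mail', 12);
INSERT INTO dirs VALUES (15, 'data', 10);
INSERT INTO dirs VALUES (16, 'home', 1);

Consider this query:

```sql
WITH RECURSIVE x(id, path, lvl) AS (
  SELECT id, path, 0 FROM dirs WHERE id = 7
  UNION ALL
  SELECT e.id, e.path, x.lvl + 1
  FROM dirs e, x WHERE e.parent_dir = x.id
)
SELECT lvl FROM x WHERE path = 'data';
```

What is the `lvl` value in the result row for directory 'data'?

Base: id=7 (usr) at lvl 0.
Iteration 1: rows with parent_dir in {7} -> share (id 9, lvl 1), music (id 10, lvl 1).
Iteration 2: rows with parent_dir in {9,10} -> docs (id 12, lvl 2), alice (id 13, lvl 2), data (id 15, lvl 2).
Iteration 3: rows with parent_dir in {12,13,15} -> mail (id 14, lvl 3).
Iteration 4: no rows with parent_dir in {14}; recursion stops.

2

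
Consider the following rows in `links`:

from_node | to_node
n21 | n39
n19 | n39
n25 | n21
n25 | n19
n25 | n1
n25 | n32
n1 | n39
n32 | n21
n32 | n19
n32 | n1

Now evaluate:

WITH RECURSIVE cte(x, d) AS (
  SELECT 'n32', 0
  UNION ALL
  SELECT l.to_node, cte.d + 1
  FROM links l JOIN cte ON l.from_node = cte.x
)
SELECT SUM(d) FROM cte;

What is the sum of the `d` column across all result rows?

9

Base: (n32, d=0).
Iteration 1: edges from {n32} -> (n1, d=1), (n19, d=1), (n21, d=1).
Iteration 2: edges from {n1,n19,n21} -> (n39, d=2) x3. [UNION ALL keeps all 3 new rows, including repeats]
Iteration 3: no outgoing edges from {n39}; recursion stops.
SUM(d) = 0 + 1 + 1 + 1 + 2 + 2 + 2 = 9.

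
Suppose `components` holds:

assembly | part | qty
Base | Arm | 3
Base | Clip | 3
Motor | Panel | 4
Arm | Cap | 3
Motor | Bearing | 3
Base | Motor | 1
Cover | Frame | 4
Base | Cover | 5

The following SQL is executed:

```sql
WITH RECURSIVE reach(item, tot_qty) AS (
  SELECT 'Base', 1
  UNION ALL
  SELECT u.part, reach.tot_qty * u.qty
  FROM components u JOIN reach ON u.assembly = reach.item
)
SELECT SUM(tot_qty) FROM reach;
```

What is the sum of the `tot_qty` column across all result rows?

Base: (Base, tot_qty=1).
Iteration 1: components of {Base} -> Arm = 1*3 = 3, Clip = 1*3 = 3, Cover = 1*5 = 5, Motor = 1*1 = 1.
Iteration 2: components of {Arm,Clip,Cover,Motor} -> Bearing = 1*3 = 3, Cap = 3*3 = 9, Frame = 5*4 = 20, Panel = 1*4 = 4.
Iteration 3: no further components; recursion stops.
SUM(tot_qty) = 1 + 5 + 3 + 1 + 3 + 20 + 9 + 4 + 3 = 49.

49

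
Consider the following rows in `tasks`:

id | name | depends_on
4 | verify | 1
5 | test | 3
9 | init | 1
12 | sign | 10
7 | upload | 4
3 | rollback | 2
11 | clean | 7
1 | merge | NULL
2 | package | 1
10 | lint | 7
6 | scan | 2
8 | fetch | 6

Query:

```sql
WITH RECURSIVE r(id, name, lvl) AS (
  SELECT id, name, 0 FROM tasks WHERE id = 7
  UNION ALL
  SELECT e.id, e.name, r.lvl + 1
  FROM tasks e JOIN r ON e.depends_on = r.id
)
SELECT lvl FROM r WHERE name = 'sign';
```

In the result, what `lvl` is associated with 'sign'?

Base: id=7 (upload) at lvl 0.
Iteration 1: rows with depends_on in {7} -> lint (id 10, lvl 1), clean (id 11, lvl 1).
Iteration 2: rows with depends_on in {10,11} -> sign (id 12, lvl 2).
Iteration 3: no rows with depends_on in {12}; recursion stops.

2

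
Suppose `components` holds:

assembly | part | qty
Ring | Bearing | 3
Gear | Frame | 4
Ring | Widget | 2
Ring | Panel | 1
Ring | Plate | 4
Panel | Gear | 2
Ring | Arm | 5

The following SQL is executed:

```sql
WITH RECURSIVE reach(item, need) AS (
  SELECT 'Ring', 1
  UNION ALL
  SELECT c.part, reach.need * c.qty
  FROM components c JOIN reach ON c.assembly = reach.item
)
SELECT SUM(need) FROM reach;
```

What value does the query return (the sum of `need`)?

26

Base: (Ring, need=1).
Iteration 1: components of {Ring} -> Arm = 1*5 = 5, Bearing = 1*3 = 3, Panel = 1*1 = 1, Plate = 1*4 = 4, Widget = 1*2 = 2.
Iteration 2: components of {Arm,Bearing,Panel,Plate,Widget} -> Gear = 1*2 = 2.
Iteration 3: components of {Gear} -> Frame = 2*4 = 8.
Iteration 4: no further components; recursion stops.
SUM(need) = 1 + 5 + 4 + 3 + 1 + 2 + 2 + 8 = 26.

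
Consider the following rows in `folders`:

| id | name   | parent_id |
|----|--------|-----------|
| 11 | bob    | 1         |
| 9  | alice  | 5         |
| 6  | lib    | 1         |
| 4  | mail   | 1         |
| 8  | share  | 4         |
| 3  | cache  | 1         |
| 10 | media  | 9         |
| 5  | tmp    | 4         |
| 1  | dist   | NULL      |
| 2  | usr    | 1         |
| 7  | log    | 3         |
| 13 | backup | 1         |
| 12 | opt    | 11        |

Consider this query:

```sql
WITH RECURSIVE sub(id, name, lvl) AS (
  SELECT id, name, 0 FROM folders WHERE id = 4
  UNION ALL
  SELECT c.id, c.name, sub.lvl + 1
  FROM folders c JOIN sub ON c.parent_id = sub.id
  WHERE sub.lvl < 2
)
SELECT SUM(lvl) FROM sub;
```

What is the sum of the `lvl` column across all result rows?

4

Base: id=4 (mail) at lvl 0.
Iteration 1: rows with parent_id in {4} -> tmp (id 5, lvl 1), share (id 8, lvl 1).
Iteration 2: rows with parent_id in {5,8} -> alice (id 9, lvl 2).
Iteration 3: lvl < 2 fails for all current rows; recursion stops.
SUM(lvl) = 0 + 1 + 1 + 2 = 4.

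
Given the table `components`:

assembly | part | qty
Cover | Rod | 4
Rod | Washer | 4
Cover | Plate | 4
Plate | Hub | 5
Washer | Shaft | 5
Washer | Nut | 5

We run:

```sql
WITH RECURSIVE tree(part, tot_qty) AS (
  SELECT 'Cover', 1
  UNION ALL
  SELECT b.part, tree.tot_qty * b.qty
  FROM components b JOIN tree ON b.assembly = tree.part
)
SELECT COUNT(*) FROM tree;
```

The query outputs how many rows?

Base: (Cover, tot_qty=1).
Iteration 1: components of {Cover} -> Plate = 1*4 = 4, Rod = 1*4 = 4.
Iteration 2: components of {Plate,Rod} -> Hub = 4*5 = 20, Washer = 4*4 = 16.
Iteration 3: components of {Hub,Washer} -> Nut = 16*5 = 80, Shaft = 16*5 = 80.
Iteration 4: no further components; recursion stops.
Total rows emitted: 7.

7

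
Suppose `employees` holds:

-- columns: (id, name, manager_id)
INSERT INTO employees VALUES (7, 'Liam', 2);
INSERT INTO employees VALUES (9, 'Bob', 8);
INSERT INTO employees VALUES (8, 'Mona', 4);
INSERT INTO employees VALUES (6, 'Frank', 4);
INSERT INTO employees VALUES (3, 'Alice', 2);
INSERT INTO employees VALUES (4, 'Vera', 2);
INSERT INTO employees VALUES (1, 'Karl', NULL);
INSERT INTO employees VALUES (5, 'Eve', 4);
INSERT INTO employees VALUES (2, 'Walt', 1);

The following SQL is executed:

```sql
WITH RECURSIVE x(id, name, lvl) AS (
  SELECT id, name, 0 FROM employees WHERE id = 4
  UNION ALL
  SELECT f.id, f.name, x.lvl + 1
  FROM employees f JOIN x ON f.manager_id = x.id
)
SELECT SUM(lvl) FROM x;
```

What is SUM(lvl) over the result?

5

Base: id=4 (Vera) at lvl 0.
Iteration 1: rows with manager_id in {4} -> Eve (id 5, lvl 1), Frank (id 6, lvl 1), Mona (id 8, lvl 1).
Iteration 2: rows with manager_id in {5,6,8} -> Bob (id 9, lvl 2).
Iteration 3: no rows with manager_id in {9}; recursion stops.
SUM(lvl) = 0 + 1 + 1 + 1 + 2 = 5.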